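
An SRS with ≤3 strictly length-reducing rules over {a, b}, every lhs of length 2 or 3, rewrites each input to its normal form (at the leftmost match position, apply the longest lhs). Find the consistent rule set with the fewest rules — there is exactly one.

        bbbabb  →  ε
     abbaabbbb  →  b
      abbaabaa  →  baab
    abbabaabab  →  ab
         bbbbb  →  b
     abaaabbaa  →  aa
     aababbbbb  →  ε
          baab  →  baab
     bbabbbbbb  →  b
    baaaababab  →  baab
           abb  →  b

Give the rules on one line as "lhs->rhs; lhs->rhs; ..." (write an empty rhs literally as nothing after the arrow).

  | bbbabb => babb => bb => ε
  | abbaabbbb => baabbbb => babbb => bbb => b
  | abbaabaa => baabaa => baaba => baab
  | abbabaabab => babaabab => bababab => babbab => bbab => ab

aba->ab; abb->b; bb->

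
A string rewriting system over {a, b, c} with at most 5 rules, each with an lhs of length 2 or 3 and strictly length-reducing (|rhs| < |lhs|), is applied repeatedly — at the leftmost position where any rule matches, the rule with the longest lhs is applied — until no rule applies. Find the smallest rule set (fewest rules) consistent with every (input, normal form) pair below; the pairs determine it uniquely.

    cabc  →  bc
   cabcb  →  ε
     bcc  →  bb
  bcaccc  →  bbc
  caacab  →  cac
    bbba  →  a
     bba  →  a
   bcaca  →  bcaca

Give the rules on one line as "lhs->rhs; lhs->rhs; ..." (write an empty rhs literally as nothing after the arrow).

ab->c; ba->a; bcb->; cc->b

  | cabc => ccc => bc
  | cabcb => cccb => bcb => ε
  | bcc => bb
  | bcaccc => bcabc => bccc => bbc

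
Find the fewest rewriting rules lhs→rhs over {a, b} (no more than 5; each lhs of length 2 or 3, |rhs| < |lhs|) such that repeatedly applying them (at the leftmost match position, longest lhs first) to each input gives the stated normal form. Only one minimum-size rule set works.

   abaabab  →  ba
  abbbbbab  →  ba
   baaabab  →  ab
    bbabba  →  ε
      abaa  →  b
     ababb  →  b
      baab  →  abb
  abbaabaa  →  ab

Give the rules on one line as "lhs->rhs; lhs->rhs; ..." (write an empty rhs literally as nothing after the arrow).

  | abaabab => aabbab => bbab => ba
  | abbbbbab => aabbab => bbab => ba
  | baaabab => ababab => aaab => ab
  | bbabba => baba => aa => ε

aa->; baa->ab; bab->a; bbb->a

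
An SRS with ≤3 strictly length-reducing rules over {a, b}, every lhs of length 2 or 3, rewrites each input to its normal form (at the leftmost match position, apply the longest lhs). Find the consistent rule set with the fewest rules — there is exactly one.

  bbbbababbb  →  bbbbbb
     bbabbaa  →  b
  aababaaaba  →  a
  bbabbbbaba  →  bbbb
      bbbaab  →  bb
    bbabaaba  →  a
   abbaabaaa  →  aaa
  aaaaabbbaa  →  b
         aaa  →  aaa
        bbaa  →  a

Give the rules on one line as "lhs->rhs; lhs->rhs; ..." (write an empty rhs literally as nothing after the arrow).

  | bbbbababbb => bbbbabbb => bbbbbb
  | bbabbaa => bbbaa => bba => b
  | aababaaaba => ababaaaba => babaaaba => abaaaba => baaaba => aaaba => aaba => aba => ba => a
  | bbabbbbaba => bbbbbaba => bbbbba => bbbb

ab->b; ba->a; bba->b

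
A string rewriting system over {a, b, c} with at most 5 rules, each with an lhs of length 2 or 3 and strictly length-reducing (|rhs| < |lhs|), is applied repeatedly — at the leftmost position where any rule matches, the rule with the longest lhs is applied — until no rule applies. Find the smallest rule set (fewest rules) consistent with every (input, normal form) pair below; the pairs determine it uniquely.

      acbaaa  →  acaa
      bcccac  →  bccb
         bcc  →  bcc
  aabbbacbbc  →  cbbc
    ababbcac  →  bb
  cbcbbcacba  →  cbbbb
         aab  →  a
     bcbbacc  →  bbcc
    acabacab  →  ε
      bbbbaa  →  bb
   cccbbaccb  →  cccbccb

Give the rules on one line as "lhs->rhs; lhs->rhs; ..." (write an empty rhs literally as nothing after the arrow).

  | acbaaa => acaa
  | bcccac => bccb
  | bcc
  | aabbbacbbc => abbacbbc => bacbbc => cbbc

ab->; ba->; bcb->bb; cac->b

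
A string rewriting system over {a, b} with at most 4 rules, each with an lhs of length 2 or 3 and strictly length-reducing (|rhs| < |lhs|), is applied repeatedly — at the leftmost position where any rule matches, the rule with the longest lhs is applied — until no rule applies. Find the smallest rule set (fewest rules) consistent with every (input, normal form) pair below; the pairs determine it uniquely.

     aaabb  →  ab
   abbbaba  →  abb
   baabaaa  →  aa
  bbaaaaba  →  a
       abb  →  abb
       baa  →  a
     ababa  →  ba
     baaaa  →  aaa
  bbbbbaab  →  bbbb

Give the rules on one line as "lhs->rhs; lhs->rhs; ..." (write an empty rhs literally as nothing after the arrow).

aab->; aba->; baa->a; bba->b

  | aaabb => ab
  | abbbaba => abbba => abb
  | baabaaa => abaaa => aa
  | bbaaaaba => baaaba => aaba => a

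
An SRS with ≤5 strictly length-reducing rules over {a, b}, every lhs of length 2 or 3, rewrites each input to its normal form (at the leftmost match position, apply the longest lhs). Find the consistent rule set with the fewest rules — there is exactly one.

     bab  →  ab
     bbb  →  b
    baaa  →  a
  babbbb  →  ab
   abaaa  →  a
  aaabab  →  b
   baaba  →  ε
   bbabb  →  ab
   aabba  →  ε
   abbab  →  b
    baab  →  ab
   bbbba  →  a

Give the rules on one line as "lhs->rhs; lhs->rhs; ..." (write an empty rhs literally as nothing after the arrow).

aa->a; aba->; ba->a; bb->b

  | bab => ab
  | bbb => bb => b
  | baaa => aaa => aa => a
  | babbbb => abbbb => abbb => abb => ab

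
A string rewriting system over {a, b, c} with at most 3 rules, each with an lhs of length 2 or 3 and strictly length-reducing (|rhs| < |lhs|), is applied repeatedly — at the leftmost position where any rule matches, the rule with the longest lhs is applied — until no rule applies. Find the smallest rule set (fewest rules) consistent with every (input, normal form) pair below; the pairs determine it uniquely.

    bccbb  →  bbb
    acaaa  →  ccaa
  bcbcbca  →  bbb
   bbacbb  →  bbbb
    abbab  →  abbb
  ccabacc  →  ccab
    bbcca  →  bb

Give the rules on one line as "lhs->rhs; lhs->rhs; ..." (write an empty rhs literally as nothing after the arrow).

aca->cc; ba->b; bc->b

  | bccbb => bcbb => bbb
  | acaaa => ccaa
  | bcbcbca => bbcbca => bbbca => bbba => bbb
  | bbacbb => bbcbb => bbbb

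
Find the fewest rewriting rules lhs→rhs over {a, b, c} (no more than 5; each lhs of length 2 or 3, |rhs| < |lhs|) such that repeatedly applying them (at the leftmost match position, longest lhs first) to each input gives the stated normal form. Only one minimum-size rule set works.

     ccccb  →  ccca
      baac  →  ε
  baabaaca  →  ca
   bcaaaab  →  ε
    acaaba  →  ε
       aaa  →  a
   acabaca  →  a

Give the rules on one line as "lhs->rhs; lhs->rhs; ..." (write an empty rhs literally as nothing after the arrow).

aa->; ac->; ba->; cb->a

  | ccccb => ccca
  | baac => ac => ε
  | baabaaca => abaaca => aaca => ca
  | bcaaaab => bcaab => bcb => ba => ε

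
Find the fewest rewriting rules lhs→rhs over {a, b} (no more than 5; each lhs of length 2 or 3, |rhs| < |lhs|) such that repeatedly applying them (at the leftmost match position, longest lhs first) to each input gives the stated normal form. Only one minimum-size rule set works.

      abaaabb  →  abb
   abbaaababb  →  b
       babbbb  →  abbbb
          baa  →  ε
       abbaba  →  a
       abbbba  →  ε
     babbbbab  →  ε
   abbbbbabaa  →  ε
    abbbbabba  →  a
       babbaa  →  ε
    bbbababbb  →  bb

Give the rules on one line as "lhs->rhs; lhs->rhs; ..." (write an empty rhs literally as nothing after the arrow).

aa->; aaa->; aab->; ba->a

  | abaaabb => aaaabb => abb
  | abbaaababb => abaaababb => aaaababb => ababb => aabb => b
  | babbbb => abbbb
  | baa => aa => ε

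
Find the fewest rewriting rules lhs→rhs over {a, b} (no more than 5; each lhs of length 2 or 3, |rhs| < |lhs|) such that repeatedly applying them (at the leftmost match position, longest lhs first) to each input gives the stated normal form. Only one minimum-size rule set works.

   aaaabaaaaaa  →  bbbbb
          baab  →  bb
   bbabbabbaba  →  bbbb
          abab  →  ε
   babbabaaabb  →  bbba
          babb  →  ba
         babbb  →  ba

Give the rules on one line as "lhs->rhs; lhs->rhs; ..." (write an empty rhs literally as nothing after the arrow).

  | aaaabaaaaaa => baabaaaaaa => baaaaaaaa => bbaaaaaa => bbbaaaa => bbbbaa => bbbbb
  | baab => baa => bb
  | bbabbabbaba => bbababbaba => bbaabbaba => bbaababa => bbaaaba => bbbaba => bbbaa => bbbb
  | abab => ab => ε

aa->b; aab->aa; ab->; bab->ba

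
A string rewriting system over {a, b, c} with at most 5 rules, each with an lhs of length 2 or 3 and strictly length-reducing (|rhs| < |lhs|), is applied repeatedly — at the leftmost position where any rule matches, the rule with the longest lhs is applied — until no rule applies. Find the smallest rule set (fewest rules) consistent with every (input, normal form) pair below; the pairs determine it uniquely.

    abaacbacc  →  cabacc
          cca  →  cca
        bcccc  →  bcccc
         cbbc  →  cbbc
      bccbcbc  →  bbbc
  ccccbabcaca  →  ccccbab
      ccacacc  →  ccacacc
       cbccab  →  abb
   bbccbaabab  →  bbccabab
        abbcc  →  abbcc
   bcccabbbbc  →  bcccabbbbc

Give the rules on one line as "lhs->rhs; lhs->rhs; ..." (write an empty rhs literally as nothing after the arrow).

aac->ca; baa->a; bca->b; cbc->ab

  | abaacbacc => aacbacc => cabacc
  | cca
  | bcccc
  | cbbc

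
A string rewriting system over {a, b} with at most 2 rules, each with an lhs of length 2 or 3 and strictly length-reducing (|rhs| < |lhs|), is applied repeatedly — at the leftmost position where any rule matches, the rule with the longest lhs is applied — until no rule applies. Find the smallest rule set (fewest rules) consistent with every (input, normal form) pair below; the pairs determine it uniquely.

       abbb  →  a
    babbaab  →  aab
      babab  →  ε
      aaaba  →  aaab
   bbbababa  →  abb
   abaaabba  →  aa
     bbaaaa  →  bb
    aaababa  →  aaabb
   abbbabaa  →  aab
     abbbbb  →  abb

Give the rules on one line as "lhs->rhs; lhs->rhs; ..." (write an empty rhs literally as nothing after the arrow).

ba->b; bbb->

  | abbb => a
  | babbaab => bbbaab => aab
  | babab => bbab => bbb => ε
  | aaaba => aaab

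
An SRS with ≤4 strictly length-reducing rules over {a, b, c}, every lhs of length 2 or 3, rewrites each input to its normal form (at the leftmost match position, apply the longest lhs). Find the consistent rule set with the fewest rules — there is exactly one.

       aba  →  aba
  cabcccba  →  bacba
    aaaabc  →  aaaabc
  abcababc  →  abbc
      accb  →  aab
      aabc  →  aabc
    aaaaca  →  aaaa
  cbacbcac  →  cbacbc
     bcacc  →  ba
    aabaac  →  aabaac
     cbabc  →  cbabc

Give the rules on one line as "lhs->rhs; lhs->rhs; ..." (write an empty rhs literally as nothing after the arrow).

bba->b; ca->; cc->a

  | aba
  | cabcccba => bcccba => bacba
  | aaaabc
  | abcababc => abbabc => abbc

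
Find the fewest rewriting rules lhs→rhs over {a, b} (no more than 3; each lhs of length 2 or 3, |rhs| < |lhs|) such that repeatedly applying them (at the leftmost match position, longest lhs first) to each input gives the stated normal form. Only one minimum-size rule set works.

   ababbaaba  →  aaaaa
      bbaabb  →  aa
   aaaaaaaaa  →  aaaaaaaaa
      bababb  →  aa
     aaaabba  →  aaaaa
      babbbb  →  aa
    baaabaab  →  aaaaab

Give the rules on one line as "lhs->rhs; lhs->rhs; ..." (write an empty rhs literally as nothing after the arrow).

  | ababbaaba => aabbaaba => aaaaba => aaaaa
  | bbaabb => aabb => aa
  | aaaaaaaaa
  | bababb => ababb => aabb => aa

ba->a; bb->; bbb->ab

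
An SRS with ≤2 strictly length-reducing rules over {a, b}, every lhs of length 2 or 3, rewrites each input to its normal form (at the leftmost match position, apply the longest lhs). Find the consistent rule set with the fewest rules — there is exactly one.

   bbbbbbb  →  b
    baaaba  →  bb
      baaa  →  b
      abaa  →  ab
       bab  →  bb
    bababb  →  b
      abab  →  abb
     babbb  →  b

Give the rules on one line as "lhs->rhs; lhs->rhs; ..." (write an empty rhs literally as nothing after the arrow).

ba->b; bbb->

  | bbbbbbb => bbbb => b
  | baaaba => baaba => baba => bba => bb
  | baaa => baa => ba => b
  | abaa => aba => ab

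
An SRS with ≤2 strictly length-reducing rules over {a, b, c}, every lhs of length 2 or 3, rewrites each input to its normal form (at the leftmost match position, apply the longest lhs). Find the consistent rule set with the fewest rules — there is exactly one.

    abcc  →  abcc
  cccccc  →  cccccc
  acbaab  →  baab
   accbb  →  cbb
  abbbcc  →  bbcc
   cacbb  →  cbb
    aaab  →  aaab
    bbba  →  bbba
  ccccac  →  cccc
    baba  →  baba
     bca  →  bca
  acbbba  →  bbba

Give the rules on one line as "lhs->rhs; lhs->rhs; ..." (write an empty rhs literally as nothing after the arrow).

abb->b; ac->

  | abcc
  | cccccc
  | acbaab => baab
  | accbb => cbb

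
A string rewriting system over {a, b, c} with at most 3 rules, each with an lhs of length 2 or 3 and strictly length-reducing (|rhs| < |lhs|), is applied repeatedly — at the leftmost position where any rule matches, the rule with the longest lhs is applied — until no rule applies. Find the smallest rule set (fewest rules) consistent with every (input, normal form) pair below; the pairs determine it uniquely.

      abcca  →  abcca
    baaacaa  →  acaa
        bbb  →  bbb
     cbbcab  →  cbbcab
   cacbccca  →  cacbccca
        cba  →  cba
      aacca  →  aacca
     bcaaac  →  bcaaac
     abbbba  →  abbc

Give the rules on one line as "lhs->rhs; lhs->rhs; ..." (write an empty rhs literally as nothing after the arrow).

  | abcca
  | baaacaa => acaa
  | bbb
  | cbbcab

baa->; bba->c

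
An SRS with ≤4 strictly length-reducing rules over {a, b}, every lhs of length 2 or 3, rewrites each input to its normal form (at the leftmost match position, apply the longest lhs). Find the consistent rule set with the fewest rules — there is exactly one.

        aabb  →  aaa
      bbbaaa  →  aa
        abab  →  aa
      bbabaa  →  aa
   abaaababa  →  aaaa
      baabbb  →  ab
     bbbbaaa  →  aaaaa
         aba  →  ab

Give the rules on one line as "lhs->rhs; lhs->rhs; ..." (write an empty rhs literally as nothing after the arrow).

ba->b; baa->; bb->a

  | aabb => aaa
  | bbbaaa => abaaa => aa
  | abab => abb => aa
  | bbabaa => aabaa => aa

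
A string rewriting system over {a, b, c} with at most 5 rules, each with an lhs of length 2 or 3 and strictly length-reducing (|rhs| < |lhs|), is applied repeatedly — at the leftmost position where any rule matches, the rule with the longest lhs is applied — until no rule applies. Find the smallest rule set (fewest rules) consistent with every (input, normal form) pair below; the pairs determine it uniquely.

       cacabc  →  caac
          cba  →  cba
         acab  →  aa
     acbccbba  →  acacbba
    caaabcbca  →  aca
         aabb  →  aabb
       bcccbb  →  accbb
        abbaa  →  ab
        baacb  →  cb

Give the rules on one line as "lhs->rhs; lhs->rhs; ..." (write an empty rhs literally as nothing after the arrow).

aaa->; baa->; bc->a; cab->a

  | cacabc => caac
  | cba
  | acab => aa
  | acbccbba => acacbba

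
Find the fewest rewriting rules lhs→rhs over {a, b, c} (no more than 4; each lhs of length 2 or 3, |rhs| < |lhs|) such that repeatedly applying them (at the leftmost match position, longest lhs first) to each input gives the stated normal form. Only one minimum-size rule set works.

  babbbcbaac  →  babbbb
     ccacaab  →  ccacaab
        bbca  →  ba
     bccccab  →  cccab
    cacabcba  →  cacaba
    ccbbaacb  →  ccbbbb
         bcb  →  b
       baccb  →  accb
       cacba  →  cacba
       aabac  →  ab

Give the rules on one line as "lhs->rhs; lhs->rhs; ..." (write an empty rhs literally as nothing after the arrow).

aac->b; bac->ac; bc->

  | babbbcbaac => babbbaac => babbbb
  | ccacaab
  | bbca => ba
  | bccccab => cccab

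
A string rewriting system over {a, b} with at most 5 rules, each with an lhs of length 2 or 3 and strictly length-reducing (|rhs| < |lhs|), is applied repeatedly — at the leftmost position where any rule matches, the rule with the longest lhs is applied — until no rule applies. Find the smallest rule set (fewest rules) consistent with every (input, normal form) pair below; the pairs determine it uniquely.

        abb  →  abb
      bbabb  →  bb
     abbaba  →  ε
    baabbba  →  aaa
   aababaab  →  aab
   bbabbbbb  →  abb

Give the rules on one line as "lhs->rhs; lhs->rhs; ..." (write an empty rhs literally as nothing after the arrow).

  | abb
  | bbabb => bb
  | abbaba => aba => ba => ε
  | baabbba => abbba => aaa

aba->ba; ba->; bab->; bbb->a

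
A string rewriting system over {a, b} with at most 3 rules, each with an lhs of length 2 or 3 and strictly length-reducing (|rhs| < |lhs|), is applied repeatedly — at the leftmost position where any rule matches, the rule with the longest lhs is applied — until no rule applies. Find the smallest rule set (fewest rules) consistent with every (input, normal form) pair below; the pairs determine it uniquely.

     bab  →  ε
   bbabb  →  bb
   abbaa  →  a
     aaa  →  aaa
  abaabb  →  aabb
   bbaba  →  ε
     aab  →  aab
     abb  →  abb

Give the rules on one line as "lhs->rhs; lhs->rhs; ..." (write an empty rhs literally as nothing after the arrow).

  | bab => ε
  | bbabb => bb
  | abbaa => aba => a
  | aaa

ba->; bab->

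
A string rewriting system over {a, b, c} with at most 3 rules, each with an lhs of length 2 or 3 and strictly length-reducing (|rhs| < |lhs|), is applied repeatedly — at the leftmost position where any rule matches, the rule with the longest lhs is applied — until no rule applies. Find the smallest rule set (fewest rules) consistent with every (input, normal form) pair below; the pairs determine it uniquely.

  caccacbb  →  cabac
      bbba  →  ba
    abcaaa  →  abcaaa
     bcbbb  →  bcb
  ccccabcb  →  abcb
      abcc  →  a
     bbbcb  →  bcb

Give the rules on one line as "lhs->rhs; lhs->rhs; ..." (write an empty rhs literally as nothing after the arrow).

bb->; cc->b

  | caccacbb => cabacbb => cabac
  | bbba => ba
  | abcaaa
  | bcbbb => bcb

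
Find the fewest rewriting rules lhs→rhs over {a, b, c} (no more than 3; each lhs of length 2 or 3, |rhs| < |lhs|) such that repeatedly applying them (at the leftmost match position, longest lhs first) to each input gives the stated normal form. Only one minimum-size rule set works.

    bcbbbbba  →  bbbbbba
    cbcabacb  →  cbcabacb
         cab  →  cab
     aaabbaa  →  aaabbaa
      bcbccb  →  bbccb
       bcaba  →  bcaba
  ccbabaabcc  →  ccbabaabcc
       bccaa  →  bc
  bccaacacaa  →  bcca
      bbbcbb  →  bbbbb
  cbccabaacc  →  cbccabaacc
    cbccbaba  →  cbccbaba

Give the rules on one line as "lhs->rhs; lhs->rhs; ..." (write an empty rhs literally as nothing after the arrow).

bcb->bb; caa->

  | bcbbbbba => bbbbbba
  | cbcabacb
  | cab
  | aaabbaa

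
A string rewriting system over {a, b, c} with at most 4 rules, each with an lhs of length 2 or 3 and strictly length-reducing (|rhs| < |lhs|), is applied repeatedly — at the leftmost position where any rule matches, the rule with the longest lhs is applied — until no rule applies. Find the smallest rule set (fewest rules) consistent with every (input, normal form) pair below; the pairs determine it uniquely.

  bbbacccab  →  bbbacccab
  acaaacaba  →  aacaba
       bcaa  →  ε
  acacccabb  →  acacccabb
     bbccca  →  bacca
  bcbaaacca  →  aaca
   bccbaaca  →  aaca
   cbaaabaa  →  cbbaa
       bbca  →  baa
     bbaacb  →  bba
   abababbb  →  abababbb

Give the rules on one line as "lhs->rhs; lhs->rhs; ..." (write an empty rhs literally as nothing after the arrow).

aaa->; acb->; bc->a; caa->

  | bbbacccab
  | acaaacaba => aacaba
  | bcaa => aaa => ε
  | acacccabb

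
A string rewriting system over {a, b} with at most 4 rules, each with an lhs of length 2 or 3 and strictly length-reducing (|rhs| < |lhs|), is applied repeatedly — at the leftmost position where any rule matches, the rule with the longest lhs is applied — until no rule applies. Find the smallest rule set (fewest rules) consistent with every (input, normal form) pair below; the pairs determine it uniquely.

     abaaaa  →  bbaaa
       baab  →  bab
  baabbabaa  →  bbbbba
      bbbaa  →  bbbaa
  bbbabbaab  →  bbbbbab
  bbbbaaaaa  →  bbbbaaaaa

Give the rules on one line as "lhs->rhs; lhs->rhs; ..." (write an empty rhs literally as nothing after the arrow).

  | abaaaa => bbaaa
  | baab => bab
  | baabbabaa => babbabaa => bbbabaa => bbbbba
  | bbbaa

aab->ab; aba->bb; abb->bb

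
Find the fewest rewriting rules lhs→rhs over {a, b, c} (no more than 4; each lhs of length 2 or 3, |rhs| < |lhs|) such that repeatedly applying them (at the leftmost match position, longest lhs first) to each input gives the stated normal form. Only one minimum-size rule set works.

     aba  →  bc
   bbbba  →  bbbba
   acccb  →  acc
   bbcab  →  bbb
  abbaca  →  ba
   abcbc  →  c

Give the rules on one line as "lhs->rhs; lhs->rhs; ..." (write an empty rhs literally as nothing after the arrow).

  | aba => bc
  | bbbba
  | acccb => acc
  | bbcab => bbb

ab->; aba->bc; ca->; cb->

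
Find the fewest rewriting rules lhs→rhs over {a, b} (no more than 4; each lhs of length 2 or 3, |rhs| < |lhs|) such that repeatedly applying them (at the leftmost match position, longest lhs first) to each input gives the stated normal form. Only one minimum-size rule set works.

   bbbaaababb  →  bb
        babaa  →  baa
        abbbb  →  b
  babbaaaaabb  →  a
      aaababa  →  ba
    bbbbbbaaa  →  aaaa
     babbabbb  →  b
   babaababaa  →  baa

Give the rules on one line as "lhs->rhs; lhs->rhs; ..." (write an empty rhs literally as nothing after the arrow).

ab->b; bab->b; bbb->a

  | bbbaaababb => aaaababb => aaababb => aababb => ababb => babb => bb
  | babaa => baa
  | abbbb => bbbb => ab => b
  | babbaaaaabb => bbaaaaabb => bbaaaabb => bbaaabb => bbaabb => bbabb => bbb => a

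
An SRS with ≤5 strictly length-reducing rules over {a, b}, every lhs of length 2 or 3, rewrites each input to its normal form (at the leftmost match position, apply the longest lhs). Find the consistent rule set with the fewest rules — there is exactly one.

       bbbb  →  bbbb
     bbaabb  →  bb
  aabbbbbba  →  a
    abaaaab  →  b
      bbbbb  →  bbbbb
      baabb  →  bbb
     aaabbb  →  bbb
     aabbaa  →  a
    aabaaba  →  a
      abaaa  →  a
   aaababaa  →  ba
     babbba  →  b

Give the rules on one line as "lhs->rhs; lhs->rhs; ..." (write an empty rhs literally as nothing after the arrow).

  | bbbb
  | bbaabb => aabb => bb
  | aabbbbbba => bbbbbba => bbbba => bba => a
  | abaaaab => aaab => aab => b

aa->a; aab->b; aba->; bba->a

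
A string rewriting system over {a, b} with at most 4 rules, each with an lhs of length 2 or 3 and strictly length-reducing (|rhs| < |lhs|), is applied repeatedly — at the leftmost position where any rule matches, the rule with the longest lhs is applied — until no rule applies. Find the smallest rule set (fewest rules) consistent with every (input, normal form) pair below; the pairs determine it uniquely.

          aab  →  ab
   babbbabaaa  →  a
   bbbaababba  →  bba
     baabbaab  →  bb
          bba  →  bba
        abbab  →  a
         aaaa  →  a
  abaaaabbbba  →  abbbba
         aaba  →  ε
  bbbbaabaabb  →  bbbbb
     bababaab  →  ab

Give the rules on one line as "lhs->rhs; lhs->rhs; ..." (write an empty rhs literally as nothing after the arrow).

  | aab => ab
  | babbbabaaa => aabbabaaa => abbabaaa => abaaaaa => aaaa => aaa => aa => a
  | bbbaababba => bbbabba => bbaaba => bba
  | baabbaab => bbaab => bb

aa->a; aba->; baa->; bab->aa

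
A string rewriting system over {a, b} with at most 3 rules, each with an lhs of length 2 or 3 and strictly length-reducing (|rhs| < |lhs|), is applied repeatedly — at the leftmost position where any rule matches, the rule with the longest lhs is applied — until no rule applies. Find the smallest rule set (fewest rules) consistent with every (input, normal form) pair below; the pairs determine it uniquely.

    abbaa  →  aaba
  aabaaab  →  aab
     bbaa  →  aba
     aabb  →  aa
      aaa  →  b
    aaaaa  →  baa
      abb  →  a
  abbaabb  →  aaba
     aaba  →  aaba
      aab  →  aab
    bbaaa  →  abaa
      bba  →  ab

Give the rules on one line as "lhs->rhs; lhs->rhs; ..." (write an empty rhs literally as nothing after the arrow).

aaa->b; bb->; bba->ab

  | abbaa => aaba
  | aabaaab => aabbb => aab
  | bbaa => aba
  | aabb => aa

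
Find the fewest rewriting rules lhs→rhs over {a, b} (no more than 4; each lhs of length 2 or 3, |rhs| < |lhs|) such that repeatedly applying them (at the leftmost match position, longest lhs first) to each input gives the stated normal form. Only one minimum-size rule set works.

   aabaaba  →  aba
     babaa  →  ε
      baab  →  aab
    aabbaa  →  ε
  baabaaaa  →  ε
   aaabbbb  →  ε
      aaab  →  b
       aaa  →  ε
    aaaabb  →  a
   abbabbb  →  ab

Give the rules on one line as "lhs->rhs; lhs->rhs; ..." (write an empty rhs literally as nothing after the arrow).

  | aabaaba => aaaaba => aba
  | babaa => baaa => aaa => ε
  | baab => aab
  | aabbaa => aaa => ε

aaa->; baa->aa; bb->; bba->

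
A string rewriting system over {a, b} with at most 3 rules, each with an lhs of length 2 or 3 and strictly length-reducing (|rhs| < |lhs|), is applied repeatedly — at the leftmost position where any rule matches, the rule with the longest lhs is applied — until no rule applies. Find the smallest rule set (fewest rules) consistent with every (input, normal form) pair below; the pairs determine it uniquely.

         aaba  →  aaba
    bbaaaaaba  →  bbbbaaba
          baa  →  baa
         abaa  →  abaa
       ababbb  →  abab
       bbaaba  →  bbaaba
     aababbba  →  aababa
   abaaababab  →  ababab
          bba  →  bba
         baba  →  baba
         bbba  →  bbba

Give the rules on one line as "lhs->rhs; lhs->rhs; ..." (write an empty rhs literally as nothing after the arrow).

  | aaba
  | bbaaaaaba => bbbbaaba
  | baa
  | abaa

aaa->bb; abb->ab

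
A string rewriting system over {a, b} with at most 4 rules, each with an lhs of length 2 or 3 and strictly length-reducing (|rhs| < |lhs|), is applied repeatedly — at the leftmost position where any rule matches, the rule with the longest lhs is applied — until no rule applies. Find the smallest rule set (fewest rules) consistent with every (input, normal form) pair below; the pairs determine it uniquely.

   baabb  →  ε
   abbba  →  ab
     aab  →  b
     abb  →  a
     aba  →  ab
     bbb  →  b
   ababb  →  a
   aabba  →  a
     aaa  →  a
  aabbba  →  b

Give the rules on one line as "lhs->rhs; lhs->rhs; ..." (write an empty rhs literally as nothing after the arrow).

  | baabb => babb => bb => ε
  | abbba => aba => ab
  | aab => b
  | abb => a

aa->; ba->b; bab->b; bb->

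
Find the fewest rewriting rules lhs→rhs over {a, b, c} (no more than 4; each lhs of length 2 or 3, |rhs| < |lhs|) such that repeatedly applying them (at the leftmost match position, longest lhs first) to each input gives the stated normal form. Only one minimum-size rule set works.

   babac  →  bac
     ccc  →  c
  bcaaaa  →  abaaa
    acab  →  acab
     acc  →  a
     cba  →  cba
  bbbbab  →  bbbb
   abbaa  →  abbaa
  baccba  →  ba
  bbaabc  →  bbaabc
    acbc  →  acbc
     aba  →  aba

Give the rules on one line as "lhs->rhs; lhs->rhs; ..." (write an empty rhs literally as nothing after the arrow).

  | babac => bac
  | ccc => c
  | bcaaaa => abaaa
  | acab

bab->b; bca->ab; cc->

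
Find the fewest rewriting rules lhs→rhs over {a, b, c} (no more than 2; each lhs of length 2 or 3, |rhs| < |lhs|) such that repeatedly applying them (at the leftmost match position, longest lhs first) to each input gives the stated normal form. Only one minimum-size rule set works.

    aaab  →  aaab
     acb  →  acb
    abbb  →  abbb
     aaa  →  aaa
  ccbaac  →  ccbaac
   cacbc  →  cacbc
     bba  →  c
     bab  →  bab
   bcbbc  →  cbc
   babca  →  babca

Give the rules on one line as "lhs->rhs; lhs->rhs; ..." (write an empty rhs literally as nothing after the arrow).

bba->c; bcb->c

  | aaab
  | acb
  | abbb
  | aaa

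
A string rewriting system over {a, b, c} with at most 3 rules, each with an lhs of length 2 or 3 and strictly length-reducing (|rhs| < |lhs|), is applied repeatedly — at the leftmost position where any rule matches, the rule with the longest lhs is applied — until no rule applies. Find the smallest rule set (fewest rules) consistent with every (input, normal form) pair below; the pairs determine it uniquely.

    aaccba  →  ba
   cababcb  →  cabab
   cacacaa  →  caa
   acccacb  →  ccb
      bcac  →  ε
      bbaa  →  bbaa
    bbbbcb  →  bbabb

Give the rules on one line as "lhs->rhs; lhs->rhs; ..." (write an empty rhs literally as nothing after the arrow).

ac->; bbc->ab; bc->

  | aaccba => acba => ba
  | cababcb => cabab
  | cacacaa => cacaa => caa
  | acccacb => ccacb => ccb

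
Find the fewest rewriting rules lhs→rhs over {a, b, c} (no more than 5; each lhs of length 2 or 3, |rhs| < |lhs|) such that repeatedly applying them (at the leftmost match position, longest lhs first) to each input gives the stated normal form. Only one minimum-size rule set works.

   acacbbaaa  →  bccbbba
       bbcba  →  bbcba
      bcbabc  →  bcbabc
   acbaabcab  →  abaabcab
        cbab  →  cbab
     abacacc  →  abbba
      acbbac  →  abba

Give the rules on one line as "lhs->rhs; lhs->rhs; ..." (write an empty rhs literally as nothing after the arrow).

aaa->ba; ac->a; aca->bc; ccc->ba

  | acacbbaaa => bccbbaaa => bccbbba
  | bbcba
  | bcbabc
  | acbaabcab => abaabcab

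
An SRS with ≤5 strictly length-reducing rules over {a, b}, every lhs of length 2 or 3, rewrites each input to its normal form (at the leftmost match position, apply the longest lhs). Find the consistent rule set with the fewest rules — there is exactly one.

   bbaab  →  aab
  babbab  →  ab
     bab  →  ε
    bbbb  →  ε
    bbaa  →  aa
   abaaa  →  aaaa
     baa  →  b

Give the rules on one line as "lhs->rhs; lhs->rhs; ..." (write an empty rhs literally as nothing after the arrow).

aba->aa; ba->b; bb->; bbb->bb

  | bbaab => aab
  | babbab => bbbab => bbab => ab
  | bab => bb => ε
  | bbbb => bbb => bb => ε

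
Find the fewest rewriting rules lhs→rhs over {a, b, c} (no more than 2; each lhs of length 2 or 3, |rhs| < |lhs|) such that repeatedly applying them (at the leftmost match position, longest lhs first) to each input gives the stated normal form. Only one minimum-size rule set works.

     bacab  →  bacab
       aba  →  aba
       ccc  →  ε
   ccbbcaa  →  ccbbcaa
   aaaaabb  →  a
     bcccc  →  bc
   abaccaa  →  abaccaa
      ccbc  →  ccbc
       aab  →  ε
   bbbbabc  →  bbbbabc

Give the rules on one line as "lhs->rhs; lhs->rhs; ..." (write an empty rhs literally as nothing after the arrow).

  | bacab
  | aba
  | ccc => ε
  | ccbbcaa

aab->; ccc->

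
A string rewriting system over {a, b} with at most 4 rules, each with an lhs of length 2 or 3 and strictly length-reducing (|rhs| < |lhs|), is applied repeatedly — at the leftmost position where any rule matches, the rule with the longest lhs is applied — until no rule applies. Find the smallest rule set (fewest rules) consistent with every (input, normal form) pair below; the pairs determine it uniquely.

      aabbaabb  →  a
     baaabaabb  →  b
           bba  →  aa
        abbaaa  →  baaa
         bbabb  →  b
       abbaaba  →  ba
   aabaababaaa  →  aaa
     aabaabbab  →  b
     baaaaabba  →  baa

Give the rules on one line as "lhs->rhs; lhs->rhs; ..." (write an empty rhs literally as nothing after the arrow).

  | aabbaabb => baabb => bb => a
  | baaabaabb => baaabb => bab => b
  | bba => aa
  | abbaaa => baaa

aab->; ab->; bb->a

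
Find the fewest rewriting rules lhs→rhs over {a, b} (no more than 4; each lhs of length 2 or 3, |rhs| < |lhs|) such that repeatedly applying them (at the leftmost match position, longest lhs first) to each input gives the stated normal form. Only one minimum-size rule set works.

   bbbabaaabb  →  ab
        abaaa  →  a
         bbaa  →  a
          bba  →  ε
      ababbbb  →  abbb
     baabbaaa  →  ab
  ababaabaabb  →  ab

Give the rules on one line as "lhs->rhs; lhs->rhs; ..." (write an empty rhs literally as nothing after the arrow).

  | bbbabaaabb => bbaaabb => aabb => ab
  | abaaa => abab => a
  | bbaa => a
  | bba => ε

aaa->ab; aab->a; bab->; bba->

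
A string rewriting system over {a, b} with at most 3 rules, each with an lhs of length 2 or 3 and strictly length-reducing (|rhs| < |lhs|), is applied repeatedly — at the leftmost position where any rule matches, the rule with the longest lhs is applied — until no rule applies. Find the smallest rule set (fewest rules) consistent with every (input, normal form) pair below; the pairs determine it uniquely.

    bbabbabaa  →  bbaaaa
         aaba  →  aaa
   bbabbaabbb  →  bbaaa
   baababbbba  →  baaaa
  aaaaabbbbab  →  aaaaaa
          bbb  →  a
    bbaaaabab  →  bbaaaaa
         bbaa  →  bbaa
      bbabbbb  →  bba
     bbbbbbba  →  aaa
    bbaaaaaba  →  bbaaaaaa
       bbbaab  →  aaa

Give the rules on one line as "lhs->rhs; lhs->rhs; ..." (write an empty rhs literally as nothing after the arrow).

  | bbabbabaa => bbababaa => bbaabaa => bbaaaa
  | aaba => aaa
  | bbabbaabbb => bbabaabbb => bbaaabbb => bbaaabb => bbaaab => bbaaa
  | baababbbba => baaabbbba => baaabbba => baaabba => baaaba => baaaa

aab->aa; bab->ba; bbb->a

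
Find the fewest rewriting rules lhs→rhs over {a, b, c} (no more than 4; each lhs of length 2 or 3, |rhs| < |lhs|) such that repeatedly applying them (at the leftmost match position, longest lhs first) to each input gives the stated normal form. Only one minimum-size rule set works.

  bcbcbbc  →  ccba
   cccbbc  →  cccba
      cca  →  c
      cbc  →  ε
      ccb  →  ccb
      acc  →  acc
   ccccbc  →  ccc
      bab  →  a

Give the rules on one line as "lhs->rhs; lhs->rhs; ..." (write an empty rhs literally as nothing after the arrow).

ab->c; bc->a; ca->

  | bcbcbbc => abcbbc => ccbbc => ccba
  | cccbbc => cccba
  | cca => c
  | cbc => ca => ε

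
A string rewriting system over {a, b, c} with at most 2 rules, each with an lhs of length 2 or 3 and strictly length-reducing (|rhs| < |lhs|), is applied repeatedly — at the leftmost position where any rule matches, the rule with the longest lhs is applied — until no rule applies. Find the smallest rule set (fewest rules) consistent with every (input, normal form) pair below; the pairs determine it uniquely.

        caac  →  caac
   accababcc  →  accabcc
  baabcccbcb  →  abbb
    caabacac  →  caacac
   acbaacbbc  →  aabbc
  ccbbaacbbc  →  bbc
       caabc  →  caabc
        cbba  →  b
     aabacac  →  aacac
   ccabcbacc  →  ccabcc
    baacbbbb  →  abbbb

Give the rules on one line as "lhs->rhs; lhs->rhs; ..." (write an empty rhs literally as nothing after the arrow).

  | caac
  | accababcc => accabcc
  | baabcccbcb => abcccbcb => abccbcb => abcbcb => abbcb => abbb
  | caabacac => caacac

ba->; cb->b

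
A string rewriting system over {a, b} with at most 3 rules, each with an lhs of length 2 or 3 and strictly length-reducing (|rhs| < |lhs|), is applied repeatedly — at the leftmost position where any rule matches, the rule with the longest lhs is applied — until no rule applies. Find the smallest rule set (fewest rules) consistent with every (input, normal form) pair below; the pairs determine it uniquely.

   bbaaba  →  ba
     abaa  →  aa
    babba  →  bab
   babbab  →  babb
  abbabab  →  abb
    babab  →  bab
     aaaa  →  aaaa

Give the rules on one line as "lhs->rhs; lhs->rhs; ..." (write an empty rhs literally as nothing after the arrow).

aba->a; bba->b

  | bbaaba => baba => ba
  | abaa => aa
  | babba => bab
  | babbab => babb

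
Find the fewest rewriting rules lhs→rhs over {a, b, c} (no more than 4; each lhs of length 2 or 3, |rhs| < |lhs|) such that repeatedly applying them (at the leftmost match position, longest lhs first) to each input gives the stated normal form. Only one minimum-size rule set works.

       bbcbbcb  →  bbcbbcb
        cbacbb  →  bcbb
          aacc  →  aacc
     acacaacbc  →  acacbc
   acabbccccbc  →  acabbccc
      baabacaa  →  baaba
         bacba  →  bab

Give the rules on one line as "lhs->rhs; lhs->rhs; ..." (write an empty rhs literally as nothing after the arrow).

  | bbcbbcb
  | cbacbb => bcbb
  | aacc
  | acacaacbc => acacbc

caa->; cba->b; ccb->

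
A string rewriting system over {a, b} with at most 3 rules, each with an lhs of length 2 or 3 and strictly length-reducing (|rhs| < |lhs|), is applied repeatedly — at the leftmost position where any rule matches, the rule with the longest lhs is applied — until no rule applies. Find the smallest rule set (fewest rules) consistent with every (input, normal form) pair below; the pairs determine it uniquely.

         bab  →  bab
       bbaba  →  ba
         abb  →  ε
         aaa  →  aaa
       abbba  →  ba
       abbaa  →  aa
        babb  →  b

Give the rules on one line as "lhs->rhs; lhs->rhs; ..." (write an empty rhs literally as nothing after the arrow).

abb->; bba->

  | bab
  | bbaba => ba
  | abb => ε
  | aaa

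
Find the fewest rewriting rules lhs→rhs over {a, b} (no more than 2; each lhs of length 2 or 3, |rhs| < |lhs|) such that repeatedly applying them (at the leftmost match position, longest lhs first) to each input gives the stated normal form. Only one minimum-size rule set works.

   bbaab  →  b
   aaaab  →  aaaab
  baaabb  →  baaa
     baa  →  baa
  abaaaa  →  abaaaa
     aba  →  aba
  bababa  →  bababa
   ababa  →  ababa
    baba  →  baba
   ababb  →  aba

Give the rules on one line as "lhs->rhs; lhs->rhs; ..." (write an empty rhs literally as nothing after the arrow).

bb->; bba->bb

  | bbaab => bbab => bbb => b
  | aaaab
  | baaabb => baaa
  | baa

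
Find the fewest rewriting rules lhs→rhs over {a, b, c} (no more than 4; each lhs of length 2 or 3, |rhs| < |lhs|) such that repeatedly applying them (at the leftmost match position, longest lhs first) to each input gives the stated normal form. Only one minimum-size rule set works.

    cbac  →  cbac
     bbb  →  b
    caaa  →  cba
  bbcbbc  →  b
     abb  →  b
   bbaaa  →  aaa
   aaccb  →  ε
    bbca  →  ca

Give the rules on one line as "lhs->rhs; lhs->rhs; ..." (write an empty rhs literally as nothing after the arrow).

ab->; bb->; caa->cb; cc->b

  | cbac
  | bbb => b
  | caaa => cba
  | bbcbbc => cbbc => cc => b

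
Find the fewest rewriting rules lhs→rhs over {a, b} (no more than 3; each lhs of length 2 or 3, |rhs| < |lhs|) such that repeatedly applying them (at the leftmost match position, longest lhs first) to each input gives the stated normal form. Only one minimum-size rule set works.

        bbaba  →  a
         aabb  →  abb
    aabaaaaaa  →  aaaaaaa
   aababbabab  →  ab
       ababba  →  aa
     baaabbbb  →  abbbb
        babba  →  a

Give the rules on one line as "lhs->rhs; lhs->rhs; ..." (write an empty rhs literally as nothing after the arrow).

  | bbaba => ba => a
  | aabb => abb
  | aabaaaaaa => abaaaaaa => aaaaaaa
  | aababbabab => ababbabab => ababab => aab => ab

aab->ab; ba->a; bab->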